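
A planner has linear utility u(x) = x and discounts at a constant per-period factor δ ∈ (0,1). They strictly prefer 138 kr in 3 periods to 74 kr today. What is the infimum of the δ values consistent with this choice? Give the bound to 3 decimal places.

δ > 0.812

The preference means 74 < δ^3·138.
So δ^3 > 74/138 = 0.53623; taking the cube root of both positive sides preserves the inequality.
δ > 0.53623^(1/3) = 0.812.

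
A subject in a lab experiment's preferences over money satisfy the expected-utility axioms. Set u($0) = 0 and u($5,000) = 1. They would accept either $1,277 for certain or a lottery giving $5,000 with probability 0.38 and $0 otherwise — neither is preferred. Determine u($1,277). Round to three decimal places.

By the standard-gamble method, u($1,277) is just the indifference probability on the best outcome: 0.38.

0.380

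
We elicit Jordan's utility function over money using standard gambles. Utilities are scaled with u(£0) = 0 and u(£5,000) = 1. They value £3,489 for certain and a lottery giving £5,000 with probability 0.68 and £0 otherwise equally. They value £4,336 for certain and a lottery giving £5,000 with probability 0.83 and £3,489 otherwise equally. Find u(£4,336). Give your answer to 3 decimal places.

First, u(£3,489) = 0.68·u(£5,000) + 0.32·u(£0) = 0.68.
Chaining: u(£4,336) = 0.83·1.00 + 0.17·0.68 = 0.9456.

0.946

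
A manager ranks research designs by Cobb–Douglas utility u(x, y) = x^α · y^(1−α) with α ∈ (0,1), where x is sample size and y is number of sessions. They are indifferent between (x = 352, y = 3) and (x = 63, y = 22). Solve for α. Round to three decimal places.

α ≈ 0.537

Indifference: 352^α · 3^(1−α) = 63^α · 22^(1−α).
(352/63)^α = (22/3)^(1−α); take logs: α·ln(352/63) = (1−α)·ln(22/3), i.e. α·1.720496 = (1−α)·1.992430.
So α/(1−α) = (1.992430)/(1.720496) = 1.158056, and α = 1.158056/2.158056 ≈ 0.537.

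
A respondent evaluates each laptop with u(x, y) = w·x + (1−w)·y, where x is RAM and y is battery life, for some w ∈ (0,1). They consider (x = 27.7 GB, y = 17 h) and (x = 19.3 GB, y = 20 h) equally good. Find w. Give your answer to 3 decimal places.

w = 0.263

Equating utilities: w·27.7 + (1−w)·17 = w·19.3 + (1−w)·20.
w·(27.7−19.3) = (1−w)·(20−17), i.e. w·8.4 = (1−w)·3.
So w/(1−w) = 3/8.4 = 0.3571, giving w = 3/(8.4+3) = 0.263.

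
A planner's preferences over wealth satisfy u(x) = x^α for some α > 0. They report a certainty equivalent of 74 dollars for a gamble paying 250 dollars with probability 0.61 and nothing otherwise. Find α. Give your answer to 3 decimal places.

EU(lottery) = 0.61·250^α + 0.39·0 = 0.61·250^α.
Setting u(74) equal to that: 74^α = 0.61·250^α ⇒ (74/250)^α = 0.61.
α = ln(0.61) / ln(74/250) = -0.494296/-1.217396 ≈ 0.406.

α ≈ 0.406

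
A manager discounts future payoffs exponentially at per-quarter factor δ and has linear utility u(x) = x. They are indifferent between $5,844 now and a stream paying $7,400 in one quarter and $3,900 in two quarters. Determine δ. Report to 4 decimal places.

δ ≈ 0.6000

Equating present values: 5844 = 7400δ + 3900δ².
That is, 3900δ² + 7400δ − 5844 = 0, a quadratic in δ.
By the quadratic formula (taking the positive root), δ = (−7400 + √145926400.00) / 7800 ≈ 0.6000.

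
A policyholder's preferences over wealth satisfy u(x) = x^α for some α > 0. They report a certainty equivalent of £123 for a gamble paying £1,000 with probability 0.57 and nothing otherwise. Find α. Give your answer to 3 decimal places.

Since u(0) = 0, the lottery's EU is 0.57·1000^α.
Equating: 123^α = 0.57·1000^α, i.e. 0.1230^α = 0.57.
α = ln(0.57) / ln(123/1000) = -0.562119/-2.095571 ≈ 0.268.

α ≈ 0.268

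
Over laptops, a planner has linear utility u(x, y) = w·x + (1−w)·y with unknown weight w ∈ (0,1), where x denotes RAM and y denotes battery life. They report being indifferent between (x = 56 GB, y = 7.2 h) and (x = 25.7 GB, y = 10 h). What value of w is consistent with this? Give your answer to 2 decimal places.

u(56,7.2) = u(25.7,10) means w·56 + (1−w)·7.2 = w·25.7 + (1−w)·10.
Rearranging, 30.3·w − 2.8·(1−w) = 0.
Hence w = 2.8/(30.3+2.8) = 2.8/33.1 = 0.08.

w = 0.08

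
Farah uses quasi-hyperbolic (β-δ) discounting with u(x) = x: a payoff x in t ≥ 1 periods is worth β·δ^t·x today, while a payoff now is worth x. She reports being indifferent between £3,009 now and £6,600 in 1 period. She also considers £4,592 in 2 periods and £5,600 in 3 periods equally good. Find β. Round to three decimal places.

β ≈ 0.556

Both payoffs in the second observation are in the future, so β drops out: δ^2·4592 = δ^3·5600 ⇒ δ = 4592/5600 = 0.82000.
Now use the now-vs-future pair: 3009 = β·δ·6600 gives β = 3009/(0.82000·6600) ≈ 0.556.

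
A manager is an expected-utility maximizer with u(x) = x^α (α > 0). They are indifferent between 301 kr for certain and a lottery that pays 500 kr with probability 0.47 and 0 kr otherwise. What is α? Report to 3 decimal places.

Since u(0) = 0, the lottery's EU is 0.47·500^α.
Indifference: 301^α = 0.47·500^α, so (301/500)^α = 0.47.
Taking logs: α·ln(301/500) = ln(0.47), so α = -0.755023 / -0.507498 ≈ 1.488.

α ≈ 1.488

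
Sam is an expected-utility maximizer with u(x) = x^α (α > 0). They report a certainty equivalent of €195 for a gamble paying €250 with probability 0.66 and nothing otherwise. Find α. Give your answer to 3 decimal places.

α ≈ 1.672

The lottery's expected utility is 0.66·u(250) + 0.34·u(0) = 0.66·250^α (since u(0) = 0 for α > 0).
Indifference: 195^α = 0.66·250^α, so (195/250)^α = 0.66.
Take logs: α = ln 0.66 / ln(195/250) ≈ 1.67235.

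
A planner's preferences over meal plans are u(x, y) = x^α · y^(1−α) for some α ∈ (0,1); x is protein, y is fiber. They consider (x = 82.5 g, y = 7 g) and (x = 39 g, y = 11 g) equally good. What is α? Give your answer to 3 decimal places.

Indifference: 82.5^α · 7^(1−α) = 39^α · 11^(1−α).
(82.5/39)^α = (11/7)^(1−α); take logs: α·ln(82.5/39) = (1−α)·ln(11/7), i.e. α·0.749237 = (1−α)·0.451985.
With A = 0.749237 and B = 0.451985: α·A = (1−α)·B, so α = B/(A+B) = 0.451985/1.201222 ≈ 0.376.

α ≈ 0.376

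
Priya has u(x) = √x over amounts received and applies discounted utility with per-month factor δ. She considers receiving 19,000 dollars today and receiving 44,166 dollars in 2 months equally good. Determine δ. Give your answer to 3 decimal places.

δ ≈ 0.810

The payoff in 2 months is discounted by δ^2, so u(19000) = δ^2·u(44166) and δ^2 = u(19000)/u(44166).
Since u(x) = √x, δ^2 = √(19000/44166) = 0.65589.
Hence δ = (0.65589)^(1/2) = 0.80987.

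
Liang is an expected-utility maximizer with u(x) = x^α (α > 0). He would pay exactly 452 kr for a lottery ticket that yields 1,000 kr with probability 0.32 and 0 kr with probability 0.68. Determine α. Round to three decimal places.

α ≈ 1.435

The lottery's expected utility is 0.32·u(1000) + 0.68·u(0) = 0.32·1000^α (since u(0) = 0 for α > 0).
Setting u(452) equal to that: 452^α = 0.32·1000^α ⇒ (452/1000)^α = 0.32.
Taking logs: α·ln(452/1000) = ln(0.32), so α = -1.139434 / -0.794073 ≈ 1.435.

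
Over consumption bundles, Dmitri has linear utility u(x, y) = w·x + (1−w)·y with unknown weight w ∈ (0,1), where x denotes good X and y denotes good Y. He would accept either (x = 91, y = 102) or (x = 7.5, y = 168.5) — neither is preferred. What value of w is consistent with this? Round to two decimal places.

Indifference: w·91 + (1−w)·102 = w·7.5 + (1−w)·168.5.
Collecting terms: w·83.5 = (1−w)·66.5.
So w/(1−w) = 66.5/83.5 = 0.7964, giving w = 66.5/(83.5+66.5) = 0.44.

w = 0.44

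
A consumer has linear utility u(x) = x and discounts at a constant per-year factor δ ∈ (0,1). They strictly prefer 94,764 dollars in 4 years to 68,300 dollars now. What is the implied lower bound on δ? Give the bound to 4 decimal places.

Under u(x) = x this choice says 68300 < δ^4·94764.
Hence δ^4 > 68300/94764 = 0.72074, and x ↦ x^(1/4) is increasing on (0,∞).
δ > (68300/94764)^(1/4) ≈ 0.9214.

δ > 0.9214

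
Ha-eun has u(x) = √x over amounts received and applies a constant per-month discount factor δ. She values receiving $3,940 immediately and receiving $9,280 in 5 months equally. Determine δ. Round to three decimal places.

Equating discounted utilities: u(3940) = δ^5·u(9280) ⇒ δ^5 = u(3940)/u(9280).
With u(x) = √x: δ^5 = √3940/√9280 = √(3940/9280) = 0.65159.
Taking the 5th root: δ = 0.65159^(1/5) ≈ 0.918.

δ ≈ 0.918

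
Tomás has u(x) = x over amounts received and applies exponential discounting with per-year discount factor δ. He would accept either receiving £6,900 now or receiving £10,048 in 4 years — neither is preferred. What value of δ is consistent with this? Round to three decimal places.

Equating discounted utilities: u(6900) = δ^4·u(10048) ⇒ δ^4 = u(6900)/u(10048).
With u(x) = x: δ^4 = 6900/10048 = 0.68670.
So δ = 0.68670^(1/4) ≈ 0.910.

δ ≈ 0.910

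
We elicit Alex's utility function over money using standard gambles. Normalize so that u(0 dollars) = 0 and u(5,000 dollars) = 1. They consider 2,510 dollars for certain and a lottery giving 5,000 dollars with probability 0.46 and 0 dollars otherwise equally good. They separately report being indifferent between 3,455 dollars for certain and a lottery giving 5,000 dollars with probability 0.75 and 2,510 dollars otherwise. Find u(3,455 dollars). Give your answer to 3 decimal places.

0.865

First, u(2,510 dollars) = 0.46·u(5,000 dollars) + 0.54·u(0 dollars) = 0.46.
Then u(3,455 dollars) = 0.75·u(5,000 dollars) + 0.25·u(2,510 dollars) = 0.75·1.00 + 0.25·0.46 = 0.8650.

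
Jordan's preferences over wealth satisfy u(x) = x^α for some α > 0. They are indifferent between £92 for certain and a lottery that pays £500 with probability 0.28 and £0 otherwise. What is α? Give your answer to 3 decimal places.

Since u(0) = 0, the lottery's EU is 0.28·500^α.
Indifference: 92^α = 0.28·500^α, so (92/500)^α = 0.28.
Taking logs: α·ln(92/500) = ln(0.28), so α = -1.272966 / -1.692820 ≈ 0.752.

α ≈ 0.752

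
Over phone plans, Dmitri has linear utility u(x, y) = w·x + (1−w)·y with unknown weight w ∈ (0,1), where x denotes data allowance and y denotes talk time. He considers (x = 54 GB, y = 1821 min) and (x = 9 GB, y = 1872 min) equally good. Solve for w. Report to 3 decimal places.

Indifference: w·54 + (1−w)·1821 = w·9 + (1−w)·1872.
Collecting terms: w·45 = (1−w)·51.
So w/(1−w) = 51/45 = 1.1333, giving w = 51/(45+51) = 0.531.

w = 0.531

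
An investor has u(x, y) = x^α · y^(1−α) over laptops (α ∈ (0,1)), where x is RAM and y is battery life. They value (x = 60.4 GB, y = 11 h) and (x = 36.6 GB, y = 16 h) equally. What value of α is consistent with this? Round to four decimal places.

The Cobb–Douglas utilities coincide, so 60.4^α·11^(1−α) = 36.6^α·16^(1−α).
Rearrange to (60.4/36.6)^α = (16/11)^(1−α) and take logs: α·0.5009409 = (1−α)·0.3746934.
Thus α·(0.8756343) = 0.3746934, so α = 0.3746934/0.8756343 ≈ 0.4279.

α ≈ 0.4279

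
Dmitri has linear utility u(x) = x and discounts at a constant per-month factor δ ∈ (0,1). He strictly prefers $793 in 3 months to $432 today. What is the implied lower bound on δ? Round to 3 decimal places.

δ > 0.817

The preference means 432 < δ^3·793.
Hence δ^3 > 432/793 = 0.54477, and x ↦ x^(1/3) is increasing on (0,∞).
δ > (432/793)^(1/3) ≈ 0.817.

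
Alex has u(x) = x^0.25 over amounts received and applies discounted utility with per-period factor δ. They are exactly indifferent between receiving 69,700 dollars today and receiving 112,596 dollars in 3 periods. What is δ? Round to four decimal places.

Indifference means u(69700) = δ^3 · u(112596), so δ^3 = u(69700)/u(112596).
Since u(x) = x^0.25, δ^3 = (69700/112596)^0.25 = 0.61903^0.25 = 0.88701.
Taking the cube root: δ = 0.88701^(1/3) ≈ 0.9608.

δ ≈ 0.9608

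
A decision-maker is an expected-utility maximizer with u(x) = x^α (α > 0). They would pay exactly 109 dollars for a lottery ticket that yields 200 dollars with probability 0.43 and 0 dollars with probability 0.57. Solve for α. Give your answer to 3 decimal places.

EU(lottery) = 0.43·200^α + 0.57·0 = 0.43·200^α.
Equating: 109^α = 0.43·200^α, i.e. 0.5450^α = 0.43.
Taking logs: α·ln(109/200) = ln(0.43), so α = -0.843970 / -0.606969 ≈ 1.390.

α ≈ 1.390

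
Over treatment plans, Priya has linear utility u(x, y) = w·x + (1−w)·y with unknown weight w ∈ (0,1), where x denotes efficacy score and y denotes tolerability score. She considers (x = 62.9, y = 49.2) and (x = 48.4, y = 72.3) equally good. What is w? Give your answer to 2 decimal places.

w = 0.61

Indifference: w·62.9 + (1−w)·49.2 = w·48.4 + (1−w)·72.3.
w·(62.9−48.4) = (1−w)·(72.3−49.2), i.e. w·14.5 = (1−w)·23.1.
The marginal rate of substitution is 23.1/14.5, so w = 23.1/(14.5+23.1) = 0.61.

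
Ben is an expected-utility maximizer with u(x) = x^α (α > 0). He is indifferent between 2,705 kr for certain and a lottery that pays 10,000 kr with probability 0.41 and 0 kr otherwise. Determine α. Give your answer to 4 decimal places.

α ≈ 0.6819

The lottery's expected utility is 0.41·u(10000) + 0.59·u(0) = 0.41·10000^α (since u(0) = 0 for α > 0).
Indifference: 2705^α = 0.41·10000^α, so (2705/10000)^α = 0.41.
Take logs: α = ln 0.41 / ln(2705/10000) ≈ 0.681919.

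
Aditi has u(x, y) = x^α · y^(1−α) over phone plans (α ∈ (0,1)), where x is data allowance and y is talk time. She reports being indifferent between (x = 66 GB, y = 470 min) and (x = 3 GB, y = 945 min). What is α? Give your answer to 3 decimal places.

α ≈ 0.184

Set the two utilities equal: 66^α·470^(1−α) = 3^α·945^(1−α).
Rearrange to (66/3)^α = (945/470)^(1−α) and take logs: α·3.091042 = (1−α)·0.698452.
With A = 3.091042 and B = 0.698452: α·A = (1−α)·B, so α = B/(A+B) = 0.698452/3.789494 ≈ 0.184.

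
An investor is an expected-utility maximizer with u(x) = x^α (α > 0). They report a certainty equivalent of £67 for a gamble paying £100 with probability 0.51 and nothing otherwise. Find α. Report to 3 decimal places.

α ≈ 1.681

EU(lottery) = 0.51·100^α + 0.49·0 = 0.51·100^α.
Indifference: 67^α = 0.51·100^α, so (67/100)^α = 0.51.
Take logs: α = ln 0.51 / ln(67/100) ≈ 1.68135.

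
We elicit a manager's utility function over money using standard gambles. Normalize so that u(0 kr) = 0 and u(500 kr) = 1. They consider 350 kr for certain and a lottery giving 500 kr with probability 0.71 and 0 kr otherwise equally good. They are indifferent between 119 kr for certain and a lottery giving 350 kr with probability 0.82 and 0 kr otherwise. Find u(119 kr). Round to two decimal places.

0.58

The first gamble pins u(350 kr): it must equal 0.71·1 + 0.29·0 = 0.71.
The second indifference gives u(119 kr) = 0.82·u(350 kr) + 0.18·u(0 kr) = 0.82·0.71 + 0.18·0.00 = 0.5822.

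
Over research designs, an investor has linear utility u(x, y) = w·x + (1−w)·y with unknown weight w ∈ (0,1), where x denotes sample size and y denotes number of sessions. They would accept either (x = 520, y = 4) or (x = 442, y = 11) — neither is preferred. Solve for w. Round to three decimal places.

u(520,4) = u(442,11) means w·520 + (1−w)·4 = w·442 + (1−w)·11.
Rearranging, 78·w − 7·(1−w) = 0.
So w/(1−w) = 7/78 = 0.0897, giving w = 7/(78+7) = 0.082.

w = 0.082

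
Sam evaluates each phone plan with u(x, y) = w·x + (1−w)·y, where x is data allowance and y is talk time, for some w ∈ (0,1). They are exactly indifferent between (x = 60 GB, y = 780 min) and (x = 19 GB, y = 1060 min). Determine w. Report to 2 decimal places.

Equating utilities: w·60 + (1−w)·780 = w·19 + (1−w)·1060.
w·(60−19) = (1−w)·(1060−780), i.e. w·41 = (1−w)·280.
The marginal rate of substitution is 280/41, so w = 280/(41+280) = 0.87.

w = 0.87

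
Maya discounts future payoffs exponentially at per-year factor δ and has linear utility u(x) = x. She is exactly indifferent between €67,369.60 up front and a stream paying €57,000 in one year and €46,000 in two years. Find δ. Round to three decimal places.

The stream is worth 57000δ + 46000δ² today, so 57000δ + 46000δ² = 67369.60.
That is, 46000δ² + 57000δ − 67369.60 = 0, a quadratic in δ.
δ = (−57000 + √(57000² + 4·46000·67369.60)) / (2·46000) = (−57000 + √15645006400.00) / 92000 ≈ 0.740.

δ ≈ 0.740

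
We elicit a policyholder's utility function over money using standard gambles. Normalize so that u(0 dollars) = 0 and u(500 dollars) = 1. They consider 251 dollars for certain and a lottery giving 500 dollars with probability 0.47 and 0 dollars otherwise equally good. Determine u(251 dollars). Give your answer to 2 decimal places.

0.47

The indifference gives u(251 dollars) = 0.47·u(500 dollars) + 0.53·u(0 dollars) = 0.47·1 + 0.53·0 = 0.47.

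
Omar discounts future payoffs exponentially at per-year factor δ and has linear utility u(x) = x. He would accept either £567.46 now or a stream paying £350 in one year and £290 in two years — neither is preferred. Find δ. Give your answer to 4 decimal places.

δ ≈ 0.9200

Present value of the stream is 350·δ + 290·δ². Indifference gives 350δ + 290δ² = 567.46.
Rearranged: 290δ² + 350δ − 567.46 = 0.
The positive root is δ = [−350 + √(350² + 4·290·567.46)] / (2·290) = (−350 + 883.603)/580 ≈ 0.9200.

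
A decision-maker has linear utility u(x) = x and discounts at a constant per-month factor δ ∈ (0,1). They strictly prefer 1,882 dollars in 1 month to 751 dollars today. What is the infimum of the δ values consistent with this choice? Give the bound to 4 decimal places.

δ > 0.3990

Under u(x) = x this choice says 751 < δ·1882.
So δ > 751/1882 = 0.39904.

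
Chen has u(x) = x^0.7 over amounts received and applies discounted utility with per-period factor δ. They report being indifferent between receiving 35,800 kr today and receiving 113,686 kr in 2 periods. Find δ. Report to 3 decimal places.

δ ≈ 0.667

Indifference means u(35800) = δ^2 · u(113686), so δ^2 = u(35800)/u(113686).
With u(x) = x^0.7: δ^2 = 35800^0.7/113686^0.7 = (35800/113686)^0.7 = 0.44537.
Taking the square root: δ = 0.44537^(1/2) ≈ 0.667.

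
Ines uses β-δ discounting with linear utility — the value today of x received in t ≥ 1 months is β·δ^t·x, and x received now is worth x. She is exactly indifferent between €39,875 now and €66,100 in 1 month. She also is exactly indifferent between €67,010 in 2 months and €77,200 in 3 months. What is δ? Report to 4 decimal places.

The second indifference involves only future payoffs, so β cancels: β·δ^2·67010 = β·δ^3·77200, giving δ = 67010/77200 = 0.86801.

δ ≈ 0.8680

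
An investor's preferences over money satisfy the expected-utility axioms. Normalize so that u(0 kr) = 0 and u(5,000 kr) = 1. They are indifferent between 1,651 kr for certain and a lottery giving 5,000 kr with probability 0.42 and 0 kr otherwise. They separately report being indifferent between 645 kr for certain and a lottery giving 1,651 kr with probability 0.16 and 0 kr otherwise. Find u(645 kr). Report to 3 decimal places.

The first gamble pins u(1,651 kr): it must equal 0.42·1 + 0.58·0 = 0.42.
Chaining: u(645 kr) = 0.16·0.42 + 0.84·0.00 = 0.0672.

0.067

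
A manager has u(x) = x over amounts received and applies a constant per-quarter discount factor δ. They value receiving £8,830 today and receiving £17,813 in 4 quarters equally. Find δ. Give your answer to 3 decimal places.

δ ≈ 0.839

Indifference means u(8830) = δ^4 · u(17813), so δ^4 = u(8830)/u(17813).
With u(x) = x: δ^4 = 8830/17813 = 0.49571.
Hence δ = (0.49571)^(1/4) = 0.83908.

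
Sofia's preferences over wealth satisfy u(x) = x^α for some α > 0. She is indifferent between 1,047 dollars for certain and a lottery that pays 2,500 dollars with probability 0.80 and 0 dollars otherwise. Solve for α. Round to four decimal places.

α ≈ 0.2564

The lottery's expected utility is 0.80·u(2500) + 0.20·u(0) = 0.80·2500^α (since u(0) = 0 for α > 0).
Setting u(1047) equal to that: 1047^α = 0.80·2500^α ⇒ (1047/2500)^α = 0.80.
Take logs: α = ln 0.80 / ln(1047/2500) ≈ 0.256380.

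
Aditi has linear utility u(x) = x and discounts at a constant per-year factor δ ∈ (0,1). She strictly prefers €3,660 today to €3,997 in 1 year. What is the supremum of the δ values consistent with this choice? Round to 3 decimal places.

Comparing present values: 3660 > δ·3997.
Dividing through by 3997 gives δ < 0.91569.

δ < 0.916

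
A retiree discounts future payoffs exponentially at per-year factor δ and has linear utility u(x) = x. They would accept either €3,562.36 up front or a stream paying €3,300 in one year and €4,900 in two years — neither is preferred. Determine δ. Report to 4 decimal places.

δ ≈ 0.5800

The stream is worth 3300δ + 4900δ² today, so 3300δ + 4900δ² = 3562.36.
So 4900δ² + 3300δ − 3562.36 = 0.
The positive root is δ = [−3300 + √(3300² + 4·4900·3562.36)] / (2·4900) = (−3300 + 8984.000)/9800 ≈ 0.5800.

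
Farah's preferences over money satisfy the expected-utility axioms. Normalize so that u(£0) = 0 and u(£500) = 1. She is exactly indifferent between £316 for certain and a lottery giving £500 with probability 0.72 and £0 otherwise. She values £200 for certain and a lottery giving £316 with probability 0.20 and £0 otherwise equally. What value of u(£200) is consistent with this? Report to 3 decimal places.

From the first indifference, u(£316) = 0.72·u(£500) + 0.28·u(£0) = 0.72·1 + 0.28·0 = 0.72.
The second indifference gives u(£200) = 0.20·u(£316) + 0.80·u(£0) = 0.20·0.72 + 0.80·0.00 = 0.1440.

0.144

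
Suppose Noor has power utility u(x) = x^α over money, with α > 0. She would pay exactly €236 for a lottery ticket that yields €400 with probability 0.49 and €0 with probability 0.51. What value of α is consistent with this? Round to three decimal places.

EU(lottery) = 0.49·400^α + 0.51·0 = 0.49·400^α.
Equating: 236^α = 0.49·400^α, i.e. 0.5900^α = 0.49.
Take logs: α = ln 0.49 / ln(236/400) ≈ 1.35198.

α ≈ 1.352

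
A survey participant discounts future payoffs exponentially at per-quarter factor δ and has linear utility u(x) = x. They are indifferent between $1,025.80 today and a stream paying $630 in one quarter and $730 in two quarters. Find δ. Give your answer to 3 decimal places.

Present value of the stream is 630·δ + 730·δ². Indifference gives 630δ + 730δ² = 1025.80.
So 730δ² + 630δ − 1025.80 = 0.
The positive root is δ = [−630 + √(630² + 4·730·1025.80)] / (2·730) = (−630 + 1841.802)/1460 ≈ 0.830.

δ ≈ 0.830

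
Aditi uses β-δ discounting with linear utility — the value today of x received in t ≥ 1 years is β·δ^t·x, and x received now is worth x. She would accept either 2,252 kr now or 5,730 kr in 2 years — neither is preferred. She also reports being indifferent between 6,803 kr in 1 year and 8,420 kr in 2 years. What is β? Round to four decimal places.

β ≈ 0.6021

Both payoffs in the second observation are in the future, so β drops out: δ^1·6803 = δ^2·8420 ⇒ δ = 6803/8420 = 0.80796.
Now use the now-vs-future pair: 2252 = β·δ^2·5730 gives β = 2252/(0.65279·5730) ≈ 0.6021.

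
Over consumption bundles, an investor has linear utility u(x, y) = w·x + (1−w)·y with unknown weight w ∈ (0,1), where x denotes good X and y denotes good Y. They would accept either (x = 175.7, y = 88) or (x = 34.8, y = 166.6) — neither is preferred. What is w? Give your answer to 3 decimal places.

w = 0.358

Equating utilities: w·175.7 + (1−w)·88 = w·34.8 + (1−w)·166.6.
w·(175.7−34.8) = (1−w)·(166.6−88), i.e. w·140.9 = (1−w)·78.6.
Hence w = 78.6/(140.9+78.6) = 78.6/219.5 = 0.358.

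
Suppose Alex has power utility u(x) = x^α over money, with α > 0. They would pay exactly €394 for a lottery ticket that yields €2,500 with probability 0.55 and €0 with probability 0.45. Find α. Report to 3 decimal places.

α ≈ 0.324

Since u(0) = 0, the lottery's EU is 0.55·2500^α.
Equating: 394^α = 0.55·2500^α, i.e. 0.1576^α = 0.55.
Take logs: α = ln 0.55 / ln(394/2500) ≈ 0.32356.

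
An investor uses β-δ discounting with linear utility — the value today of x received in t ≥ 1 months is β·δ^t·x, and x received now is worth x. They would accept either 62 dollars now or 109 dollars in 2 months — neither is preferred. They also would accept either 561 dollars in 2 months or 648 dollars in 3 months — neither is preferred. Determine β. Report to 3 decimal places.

Both payoffs in the second observation are in the future, so β drops out: δ^2·561 = δ^3·648 ⇒ δ = 561/648 = 0.86574.
Substituting δ into 62 = β·δ^2·109: β = 62/(81.696) ≈ 0.759.

β ≈ 0.759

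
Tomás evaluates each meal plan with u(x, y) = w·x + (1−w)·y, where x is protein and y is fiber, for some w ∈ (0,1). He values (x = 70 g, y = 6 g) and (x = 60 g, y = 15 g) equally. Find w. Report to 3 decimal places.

Equating utilities: w·70 + (1−w)·6 = w·60 + (1−w)·15.
w·(70−60) = (1−w)·(15−6), i.e. w·10 = (1−w)·9.
Hence w = 9/(10+9) = 9/19 = 0.474.

w = 0.474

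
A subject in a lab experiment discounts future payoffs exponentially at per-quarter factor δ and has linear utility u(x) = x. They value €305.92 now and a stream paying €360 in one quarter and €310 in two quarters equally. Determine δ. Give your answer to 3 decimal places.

Present value of the stream is 360·δ + 310·δ². Indifference gives 360δ + 310δ² = 305.92.
That is, 310δ² + 360δ − 305.92 = 0, a quadratic in δ.
δ = (−360 + √(360² + 4·310·305.92)) / (2·310) = (−360 + √508940.80) / 620 ≈ 0.570.

δ ≈ 0.570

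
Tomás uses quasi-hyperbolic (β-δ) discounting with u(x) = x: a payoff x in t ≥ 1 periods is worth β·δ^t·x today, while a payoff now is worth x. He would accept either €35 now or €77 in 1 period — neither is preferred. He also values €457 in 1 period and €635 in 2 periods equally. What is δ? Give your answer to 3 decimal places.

δ ≈ 0.720

From the later pair, β·δ^1·457 = β·δ^2·635; dividing through, δ = 457/635 = 0.71969.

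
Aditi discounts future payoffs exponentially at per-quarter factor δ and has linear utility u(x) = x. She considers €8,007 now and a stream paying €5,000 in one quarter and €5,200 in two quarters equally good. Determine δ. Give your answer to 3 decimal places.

δ ≈ 0.850

Equating present values: 8007 = 5000δ + 5200δ².
Rearranged: 5200δ² + 5000δ − 8007 = 0.
By the quadratic formula (taking the positive root), δ = (−5000 + √191545600.00) / 10400 ≈ 0.850.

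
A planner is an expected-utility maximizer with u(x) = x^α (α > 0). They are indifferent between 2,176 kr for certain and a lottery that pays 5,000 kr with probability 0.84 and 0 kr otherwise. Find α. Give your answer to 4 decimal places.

α ≈ 0.2096

Since u(0) = 0, the lottery's EU is 0.84·5000^α.
Equating: 2176^α = 0.84·5000^α, i.e. 0.4352^α = 0.84.
α = ln(0.84) / ln(2176/5000) = -0.1743534/-0.8319496 ≈ 0.2096.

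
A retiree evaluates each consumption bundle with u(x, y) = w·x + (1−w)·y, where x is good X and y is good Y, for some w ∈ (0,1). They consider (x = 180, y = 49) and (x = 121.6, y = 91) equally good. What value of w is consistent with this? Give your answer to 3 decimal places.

u(180,49) = u(121.6,91) means w·180 + (1−w)·49 = w·121.6 + (1−w)·91.
Collecting terms: w·58.4 = (1−w)·42.
The marginal rate of substitution is 42/58.4, so w = 42/(58.4+42) = 0.418.

w = 0.418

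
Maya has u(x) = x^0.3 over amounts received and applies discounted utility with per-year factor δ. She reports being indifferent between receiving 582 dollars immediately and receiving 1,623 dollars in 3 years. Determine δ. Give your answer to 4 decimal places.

Equating discounted utilities: u(582) = δ^3·u(1623) ⇒ δ^3 = u(582)/u(1623).
With u(x) = x^0.3: δ^3 = 582^0.3/1623^0.3 = (582/1623)^0.3 = 0.73516.
So δ = 0.73516^(1/3) ≈ 0.9025.

δ ≈ 0.9025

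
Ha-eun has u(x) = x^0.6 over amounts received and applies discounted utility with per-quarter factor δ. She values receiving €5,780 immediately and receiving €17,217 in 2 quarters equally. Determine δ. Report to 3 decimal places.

δ ≈ 0.721

Equating discounted utilities: u(5780) = δ^2·u(17217) ⇒ δ^2 = u(5780)/u(17217).
Since u(x) = x^0.6, δ^2 = (5780/17217)^0.6 = 0.33571^0.6 = 0.51950.
So δ = 0.51950^(1/2) ≈ 0.721.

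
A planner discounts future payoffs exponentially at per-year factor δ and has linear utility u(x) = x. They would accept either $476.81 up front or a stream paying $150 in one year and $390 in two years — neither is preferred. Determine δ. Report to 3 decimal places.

δ ≈ 0.930

Present value of the stream is 150·δ + 390·δ². Indifference gives 150δ + 390δ² = 476.81.
Rearranged: 390δ² + 150δ − 476.81 = 0.
δ = (−150 + √(150² + 4·390·476.81)) / (2·390) = (−150 + √766323.60) / 780 ≈ 0.930.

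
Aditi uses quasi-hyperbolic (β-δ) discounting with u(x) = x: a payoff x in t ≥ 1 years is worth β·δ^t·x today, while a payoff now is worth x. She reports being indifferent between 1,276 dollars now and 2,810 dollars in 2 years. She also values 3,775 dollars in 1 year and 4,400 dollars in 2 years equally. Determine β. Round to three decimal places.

β ≈ 0.617

From the later pair, β·δ^1·3775 = β·δ^2·4400; dividing through, δ = 3775/4400 = 0.85795.
Now use the now-vs-future pair: 1276 = β·δ^2·2810 gives β = 1276/(0.73609·2810) ≈ 0.617.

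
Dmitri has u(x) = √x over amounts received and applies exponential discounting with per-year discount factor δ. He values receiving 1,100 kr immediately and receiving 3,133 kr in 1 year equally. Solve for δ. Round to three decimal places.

δ ≈ 0.593

Indifference means u(1100) = δ · u(3133), so δ = u(1100)/u(3133).
Since u(x) = √x, δ = √(1100/3133) = 0.59254.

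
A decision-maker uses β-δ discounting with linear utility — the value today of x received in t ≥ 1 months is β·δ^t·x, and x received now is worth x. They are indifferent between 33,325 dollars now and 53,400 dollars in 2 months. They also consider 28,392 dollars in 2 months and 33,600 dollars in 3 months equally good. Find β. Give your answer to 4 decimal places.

β ≈ 0.8740

From the later pair, β·δ^2·28392 = β·δ^3·33600; dividing through, δ = 28392/33600 = 0.84500.
Now use the now-vs-future pair: 33325 = β·δ^2·53400 gives β = 33325/(0.71402·53400) ≈ 0.8740.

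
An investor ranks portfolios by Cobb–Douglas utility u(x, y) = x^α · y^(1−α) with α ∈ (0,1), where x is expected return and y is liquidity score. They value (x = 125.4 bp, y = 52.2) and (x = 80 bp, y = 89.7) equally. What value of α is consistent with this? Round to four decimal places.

Set the two utilities equal: 125.4^α·52.2^(1−α) = 80^α·89.7^(1−α).
Rearrange to (125.4/80)^α = (89.7/52.2)^(1−α) and take logs: α·0.4494820 = (1−α)·0.5413883.
So α/(1−α) = (0.5413883)/(0.4494820) = 1.2044716, and α = 1.2044716/2.2044716 ≈ 0.5464.

α ≈ 0.5464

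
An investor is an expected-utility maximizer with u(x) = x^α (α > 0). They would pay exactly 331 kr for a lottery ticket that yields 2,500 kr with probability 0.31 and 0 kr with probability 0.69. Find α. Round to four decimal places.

α ≈ 0.5792

EU(lottery) = 0.31·2500^α + 0.69·0 = 0.31·2500^α.
Indifference: 331^α = 0.31·2500^α, so (331/2500)^α = 0.31.
α = ln(0.31) / ln(331/2500) = -1.1711830/-2.0219276 ≈ 0.5792.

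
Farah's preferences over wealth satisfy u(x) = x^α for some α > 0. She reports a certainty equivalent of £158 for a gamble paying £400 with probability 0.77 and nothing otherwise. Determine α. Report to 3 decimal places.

α ≈ 0.281

The lottery's expected utility is 0.77·u(400) + 0.23·u(0) = 0.77·400^α (since u(0) = 0 for α > 0).
Indifference: 158^α = 0.77·400^α, so (158/400)^α = 0.77.
Take logs: α = ln 0.77 / ln(158/400) ≈ 0.28138.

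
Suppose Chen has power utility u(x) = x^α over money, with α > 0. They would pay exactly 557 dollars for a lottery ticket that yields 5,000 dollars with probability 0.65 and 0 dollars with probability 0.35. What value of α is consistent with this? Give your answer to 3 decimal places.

α ≈ 0.196

EU(lottery) = 0.65·5000^α + 0.35·0 = 0.65·5000^α.
Indifference: 557^α = 0.65·5000^α, so (557/5000)^α = 0.65.
Taking logs: α·ln(557/5000) = ln(0.65), so α = -0.430783 / -2.194628 ≈ 0.196.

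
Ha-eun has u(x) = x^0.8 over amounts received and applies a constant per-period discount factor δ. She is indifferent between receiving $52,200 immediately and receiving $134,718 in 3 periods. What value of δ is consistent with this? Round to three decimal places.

Indifference means u(52200) = δ^3 · u(134718), so δ^3 = u(52200)/u(134718).
Since u(x) = x^0.8, δ^3 = (52200/134718)^0.8 = 0.38748^0.8 = 0.46838.
Taking the cube root: δ = 0.46838^(1/3) ≈ 0.777.

δ ≈ 0.777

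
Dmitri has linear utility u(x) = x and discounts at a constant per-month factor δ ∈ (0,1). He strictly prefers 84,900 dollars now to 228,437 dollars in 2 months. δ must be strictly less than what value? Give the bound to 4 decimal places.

Under u(x) = x this choice says 84900 > δ^2·228437.
Hence δ^2 < 84900/228437 = 0.37166, and x ↦ x^(1/2) is increasing on (0,∞).
δ < (84900/228437)^(1/2) ≈ 0.6096.

δ < 0.6096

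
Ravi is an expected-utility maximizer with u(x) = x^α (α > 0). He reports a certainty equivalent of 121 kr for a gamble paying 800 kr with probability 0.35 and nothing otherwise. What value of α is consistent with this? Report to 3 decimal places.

The lottery's expected utility is 0.35·u(800) + 0.65·u(0) = 0.35·800^α (since u(0) = 0 for α > 0).
Equating: 121^α = 0.35·800^α, i.e. 0.1512^α = 0.35.
α = ln(0.35) / ln(121/800) = -1.049822/-1.888821 ≈ 0.556.

α ≈ 0.556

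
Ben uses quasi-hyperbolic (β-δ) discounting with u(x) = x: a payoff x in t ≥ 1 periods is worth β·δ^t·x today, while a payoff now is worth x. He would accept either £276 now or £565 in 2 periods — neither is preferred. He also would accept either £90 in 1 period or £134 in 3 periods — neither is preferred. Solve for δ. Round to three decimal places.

δ ≈ 0.820

Both payoffs in the second observation are in the future, so β drops out: δ^1·90 = δ^3·134 ⇒ δ^2 = 90/134 = 0.67164, so δ = 0.81954.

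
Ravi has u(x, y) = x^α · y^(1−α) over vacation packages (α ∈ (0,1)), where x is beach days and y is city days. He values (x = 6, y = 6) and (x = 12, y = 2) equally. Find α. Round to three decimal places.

Indifference: 6^α · 6^(1−α) = 12^α · 2^(1−α).
Taking logs: α·ln 6 + (1−α)·ln 6 = α·ln 12 + (1−α)·ln 2, i.e. α·-0.693147 = (1−α)·-1.098612.
With A = -0.693147 and B = -1.098612: α·A = (1−α)·B, so α = B/(A+B) = -1.098612/-1.791759 ≈ 0.613.

α ≈ 0.613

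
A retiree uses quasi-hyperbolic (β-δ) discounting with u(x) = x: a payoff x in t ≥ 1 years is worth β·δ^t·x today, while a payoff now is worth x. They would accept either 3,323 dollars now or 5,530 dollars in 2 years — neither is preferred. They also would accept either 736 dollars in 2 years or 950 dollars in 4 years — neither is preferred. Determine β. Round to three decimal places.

β ≈ 0.776

From the later pair, β·δ^2·736 = β·δ^4·950; dividing through, δ^2 = 736/950 = 0.77474, so δ = 0.88019.
Substituting δ into 3323 = β·δ^2·5530: β = 3323/(4284.295) ≈ 0.776.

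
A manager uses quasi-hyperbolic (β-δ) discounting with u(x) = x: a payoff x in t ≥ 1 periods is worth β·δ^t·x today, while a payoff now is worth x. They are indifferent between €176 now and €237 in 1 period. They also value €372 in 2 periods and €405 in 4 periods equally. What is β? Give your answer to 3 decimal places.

The second indifference involves only future payoffs, so β cancels: β·δ^2·372 = β·δ^4·405, giving δ^2 = 372/405 = 0.91852, so δ = 0.95839.
Substituting δ into 176 = β·δ·237: β = 176/(227.139) ≈ 0.775.

β ≈ 0.775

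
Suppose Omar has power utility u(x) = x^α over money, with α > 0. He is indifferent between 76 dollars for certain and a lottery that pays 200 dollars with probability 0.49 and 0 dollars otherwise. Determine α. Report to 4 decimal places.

α ≈ 0.7372

The lottery's expected utility is 0.49·u(200) + 0.51·u(0) = 0.49·200^α (since u(0) = 0 for α > 0).
Equating: 76^α = 0.49·200^α, i.e. 0.3800^α = 0.49.
α = ln(0.49) / ln(76/200) = -0.7133499/-0.9675840 ≈ 0.7372.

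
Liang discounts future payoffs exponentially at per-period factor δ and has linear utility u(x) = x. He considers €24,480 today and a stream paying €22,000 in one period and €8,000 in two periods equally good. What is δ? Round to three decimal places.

Present value of the stream is 22000·δ + 8000·δ². Indifference gives 22000δ + 8000δ² = 24480.
That is, 8000δ² + 22000δ − 24480 = 0, a quadratic in δ.
δ = (−22000 + √(22000² + 4·8000·24480)) / (2·8000) = (−22000 + √1267360000.00) / 16000 ≈ 0.850.

δ ≈ 0.850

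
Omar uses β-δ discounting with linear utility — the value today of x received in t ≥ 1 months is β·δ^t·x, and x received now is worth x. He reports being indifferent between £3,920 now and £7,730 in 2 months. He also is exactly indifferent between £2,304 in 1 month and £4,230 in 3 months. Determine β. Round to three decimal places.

Both payoffs in the second observation are in the future, so β drops out: δ^1·2304 = δ^3·4230 ⇒ δ^2 = 2304/4230 = 0.54468, so δ = 0.73802.
Now use the now-vs-future pair: 3920 = β·δ^2·7730 gives β = 3920/(0.54468·7730) ≈ 0.931.

β ≈ 0.931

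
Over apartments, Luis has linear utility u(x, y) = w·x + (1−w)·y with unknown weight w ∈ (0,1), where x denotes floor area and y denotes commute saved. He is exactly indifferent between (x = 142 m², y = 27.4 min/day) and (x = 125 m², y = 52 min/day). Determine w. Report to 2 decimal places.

Equating utilities: w·142 + (1−w)·27.4 = w·125 + (1−w)·52.
Collecting terms: w·17 = (1−w)·24.6.
So w/(1−w) = 24.6/17 = 1.4471, giving w = 24.6/(17+24.6) = 0.59.

w = 0.59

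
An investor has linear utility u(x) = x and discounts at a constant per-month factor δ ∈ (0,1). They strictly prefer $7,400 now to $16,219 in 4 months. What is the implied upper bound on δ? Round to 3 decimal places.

δ < 0.822

Under u(x) = x this choice says 7400 > δ^4·16219.
Dividing by 16219: δ^4 < 0.45626. Both sides are positive, so the 4th root keeps the direction.
δ < 0.45626^(1/4) = 0.822.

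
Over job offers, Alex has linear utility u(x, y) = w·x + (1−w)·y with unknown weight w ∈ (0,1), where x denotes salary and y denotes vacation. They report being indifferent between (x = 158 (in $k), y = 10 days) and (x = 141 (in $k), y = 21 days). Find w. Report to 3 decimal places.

w = 0.393

Indifference: w·158 + (1−w)·10 = w·141 + (1−w)·21.
Rearranging, 17·w − 11·(1−w) = 0.
Hence w = 11/(17+11) = 11/28 = 0.393.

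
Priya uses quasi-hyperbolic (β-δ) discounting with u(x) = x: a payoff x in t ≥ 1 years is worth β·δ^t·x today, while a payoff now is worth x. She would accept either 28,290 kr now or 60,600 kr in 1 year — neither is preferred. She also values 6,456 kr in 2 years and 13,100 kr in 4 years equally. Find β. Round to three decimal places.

From the later pair, β·δ^2·6456 = β·δ^4·13100; dividing through, δ^2 = 6456/13100 = 0.49282, so δ = 0.70201.
Now use the now-vs-future pair: 28290 = β·δ·60600 gives β = 28290/(0.70201·60600) ≈ 0.665.

β ≈ 0.665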